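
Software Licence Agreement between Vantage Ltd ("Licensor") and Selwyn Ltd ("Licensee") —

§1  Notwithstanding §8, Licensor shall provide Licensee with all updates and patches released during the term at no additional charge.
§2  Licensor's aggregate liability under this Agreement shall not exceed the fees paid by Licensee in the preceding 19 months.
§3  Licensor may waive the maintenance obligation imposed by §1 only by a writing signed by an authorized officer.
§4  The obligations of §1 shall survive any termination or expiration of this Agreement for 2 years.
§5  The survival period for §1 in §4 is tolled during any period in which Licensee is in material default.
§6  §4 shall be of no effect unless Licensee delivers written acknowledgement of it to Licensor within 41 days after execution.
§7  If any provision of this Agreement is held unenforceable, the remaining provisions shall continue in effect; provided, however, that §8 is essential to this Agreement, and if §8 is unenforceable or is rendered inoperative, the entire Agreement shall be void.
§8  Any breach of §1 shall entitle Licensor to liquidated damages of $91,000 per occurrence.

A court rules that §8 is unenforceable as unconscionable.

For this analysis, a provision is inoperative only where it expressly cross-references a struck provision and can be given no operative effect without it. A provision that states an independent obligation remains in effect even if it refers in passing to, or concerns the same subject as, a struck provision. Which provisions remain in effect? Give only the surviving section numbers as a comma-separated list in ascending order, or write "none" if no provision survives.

§8 is struck. Nothing else in the Agreement is defined by reference to §8. §7 makes §8 an essential term, and §8 is the provision held invalid; under §7, the entire Agreement is therefore void. No provision of the Agreement survives.

none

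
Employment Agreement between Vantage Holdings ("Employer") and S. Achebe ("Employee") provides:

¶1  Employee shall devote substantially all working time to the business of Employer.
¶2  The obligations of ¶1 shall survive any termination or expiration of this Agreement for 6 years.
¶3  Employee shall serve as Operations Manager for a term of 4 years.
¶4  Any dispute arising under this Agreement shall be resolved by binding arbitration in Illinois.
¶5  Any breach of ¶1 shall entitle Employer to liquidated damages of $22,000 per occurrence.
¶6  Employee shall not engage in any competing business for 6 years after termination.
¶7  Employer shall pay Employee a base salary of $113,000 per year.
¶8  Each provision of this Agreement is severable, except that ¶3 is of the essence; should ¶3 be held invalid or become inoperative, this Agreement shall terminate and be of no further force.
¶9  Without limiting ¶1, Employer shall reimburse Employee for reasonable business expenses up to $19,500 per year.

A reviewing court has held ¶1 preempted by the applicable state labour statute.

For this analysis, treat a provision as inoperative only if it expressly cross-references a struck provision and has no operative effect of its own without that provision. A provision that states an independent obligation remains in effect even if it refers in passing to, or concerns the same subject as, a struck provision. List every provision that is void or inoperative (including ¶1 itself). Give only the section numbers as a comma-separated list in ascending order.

¶1 is struck. ¶2 merely fixes the survival period for ¶1; with ¶1 gone it has nothing to operate on and falls away. ¶5 does nothing except set the liquidated-damages amount by reference to ¶1; with ¶1 gone it has no independent effect and is inoperative. Although ¶9 refers to ¶1, its operative terms do not depend on ¶1, so it remains in effect. ¶8 makes ¶3 an essential term, but ¶3 is unaffected, so the severability proviso in ¶8 preserves the remaining provisions. The provisions still in force are ¶3, ¶4, ¶6, ¶7, ¶8, and ¶9.

1, 2, 5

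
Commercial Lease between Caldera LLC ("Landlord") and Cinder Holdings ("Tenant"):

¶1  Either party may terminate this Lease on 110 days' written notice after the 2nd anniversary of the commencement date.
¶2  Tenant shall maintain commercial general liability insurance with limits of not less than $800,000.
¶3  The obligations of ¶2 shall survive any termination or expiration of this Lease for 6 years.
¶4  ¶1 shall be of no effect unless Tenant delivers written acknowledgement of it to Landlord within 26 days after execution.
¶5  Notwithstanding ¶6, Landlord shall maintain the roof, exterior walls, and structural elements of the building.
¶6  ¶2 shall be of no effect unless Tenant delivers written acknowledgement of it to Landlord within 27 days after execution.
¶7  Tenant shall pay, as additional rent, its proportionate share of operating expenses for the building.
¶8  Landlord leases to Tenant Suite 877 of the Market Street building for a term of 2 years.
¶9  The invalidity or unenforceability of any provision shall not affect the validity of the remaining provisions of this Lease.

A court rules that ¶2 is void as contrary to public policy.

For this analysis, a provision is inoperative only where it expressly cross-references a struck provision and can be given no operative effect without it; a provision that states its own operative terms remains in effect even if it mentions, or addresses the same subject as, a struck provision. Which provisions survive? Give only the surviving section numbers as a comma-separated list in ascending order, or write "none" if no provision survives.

1, 4, 5, 7, 8, 9

¶2 is struck. ¶3 has no operative effect of its own apart from ¶2 and is therefore inoperative. ¶6 operates only by reference to ¶2, so it falls with ¶2. Although ¶5 refers to ¶6, its operative terms do not depend on ¶6, so it remains in effect. Under the severability clause in ¶9, the remaining provisions continue in force. ¶1, ¶4, ¶5, ¶7, ¶8, and ¶9 remain in effect.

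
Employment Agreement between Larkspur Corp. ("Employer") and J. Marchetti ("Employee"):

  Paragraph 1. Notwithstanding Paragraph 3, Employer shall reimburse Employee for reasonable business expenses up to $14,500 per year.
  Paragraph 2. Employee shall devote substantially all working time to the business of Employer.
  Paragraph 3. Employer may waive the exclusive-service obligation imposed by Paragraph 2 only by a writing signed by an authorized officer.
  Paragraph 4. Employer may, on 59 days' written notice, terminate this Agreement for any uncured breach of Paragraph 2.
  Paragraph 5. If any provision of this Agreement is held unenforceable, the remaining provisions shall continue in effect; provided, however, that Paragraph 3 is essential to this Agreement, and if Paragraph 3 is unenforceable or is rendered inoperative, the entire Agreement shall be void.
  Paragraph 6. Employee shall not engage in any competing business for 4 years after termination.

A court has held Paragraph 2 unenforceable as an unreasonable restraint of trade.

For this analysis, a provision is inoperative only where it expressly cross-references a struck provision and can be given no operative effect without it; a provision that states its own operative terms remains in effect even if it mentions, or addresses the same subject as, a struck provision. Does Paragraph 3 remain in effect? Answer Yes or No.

No

Paragraph 2 is struck. Paragraph 3 operates only by reference to Paragraph 2, so it falls with Paragraph 2. The only function of Paragraph 4 is the termination right for breach of Paragraph 2, so it cannot stand once Paragraph 2 is removed. Paragraph 5 makes Paragraph 3 an essential term, and Paragraph 3 has been rendered inoperative by the cascade; under Paragraph 5, the entire Agreement is therefore void. No provision of the Agreement survives. Paragraph 3 is among the inoperative provisions, so the answer is no.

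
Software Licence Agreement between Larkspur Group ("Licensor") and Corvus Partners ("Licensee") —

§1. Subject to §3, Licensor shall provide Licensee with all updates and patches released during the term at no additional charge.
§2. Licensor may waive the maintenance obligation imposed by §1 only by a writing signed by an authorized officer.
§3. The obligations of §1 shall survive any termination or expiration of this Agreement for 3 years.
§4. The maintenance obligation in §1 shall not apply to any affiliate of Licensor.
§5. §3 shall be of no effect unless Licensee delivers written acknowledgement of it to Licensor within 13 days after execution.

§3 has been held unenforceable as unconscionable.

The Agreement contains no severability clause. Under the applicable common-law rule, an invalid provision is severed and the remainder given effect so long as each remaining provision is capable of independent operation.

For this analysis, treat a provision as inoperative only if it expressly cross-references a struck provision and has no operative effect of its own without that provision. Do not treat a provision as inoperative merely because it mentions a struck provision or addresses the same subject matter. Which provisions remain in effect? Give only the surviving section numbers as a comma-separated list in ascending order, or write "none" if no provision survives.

§3 is struck. §5 merely fixes the acknowledgement condition for §3; with §3 gone it has nothing to operate on and falls away. Although §1 refers to §3, its operative terms do not depend on §3, so it remains in effect. With no severability clause, the stated default rule severs what cannot stand and enforces each remaining provision that can operate on its own. The provisions still in force are §1, §2, and §4.

1, 2, 4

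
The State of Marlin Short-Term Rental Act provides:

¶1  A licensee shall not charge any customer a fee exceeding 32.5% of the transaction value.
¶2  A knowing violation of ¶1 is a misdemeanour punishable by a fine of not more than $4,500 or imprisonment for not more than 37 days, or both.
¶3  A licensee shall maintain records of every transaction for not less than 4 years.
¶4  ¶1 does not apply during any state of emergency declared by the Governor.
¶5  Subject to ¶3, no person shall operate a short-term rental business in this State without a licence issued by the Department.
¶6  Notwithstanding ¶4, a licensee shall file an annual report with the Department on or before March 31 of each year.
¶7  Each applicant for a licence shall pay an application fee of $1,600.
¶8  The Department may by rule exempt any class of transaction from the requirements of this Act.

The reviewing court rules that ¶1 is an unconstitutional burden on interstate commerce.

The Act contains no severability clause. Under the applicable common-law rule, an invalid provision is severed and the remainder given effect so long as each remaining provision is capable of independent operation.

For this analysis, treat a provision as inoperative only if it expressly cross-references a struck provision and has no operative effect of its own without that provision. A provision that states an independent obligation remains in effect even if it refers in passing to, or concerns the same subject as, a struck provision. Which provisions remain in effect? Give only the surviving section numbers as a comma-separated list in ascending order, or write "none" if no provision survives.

¶1 is struck. The only function of ¶2 is the criminal penalty for violating ¶1, so it cannot stand once ¶1 is removed. ¶4 merely fixes the emergency suspension of ¶1; with ¶1 gone it has nothing to operate on and falls away. Although ¶6 refers to ¶4, its operative terms do not depend on ¶4, so it remains in effect. With no severability clause, the stated default rule severs what cannot stand and enforces each remaining provision that can operate on its own. The provisions still in force are ¶3, ¶5, ¶6, ¶7, and ¶8.

3, 5, 6, 7, 8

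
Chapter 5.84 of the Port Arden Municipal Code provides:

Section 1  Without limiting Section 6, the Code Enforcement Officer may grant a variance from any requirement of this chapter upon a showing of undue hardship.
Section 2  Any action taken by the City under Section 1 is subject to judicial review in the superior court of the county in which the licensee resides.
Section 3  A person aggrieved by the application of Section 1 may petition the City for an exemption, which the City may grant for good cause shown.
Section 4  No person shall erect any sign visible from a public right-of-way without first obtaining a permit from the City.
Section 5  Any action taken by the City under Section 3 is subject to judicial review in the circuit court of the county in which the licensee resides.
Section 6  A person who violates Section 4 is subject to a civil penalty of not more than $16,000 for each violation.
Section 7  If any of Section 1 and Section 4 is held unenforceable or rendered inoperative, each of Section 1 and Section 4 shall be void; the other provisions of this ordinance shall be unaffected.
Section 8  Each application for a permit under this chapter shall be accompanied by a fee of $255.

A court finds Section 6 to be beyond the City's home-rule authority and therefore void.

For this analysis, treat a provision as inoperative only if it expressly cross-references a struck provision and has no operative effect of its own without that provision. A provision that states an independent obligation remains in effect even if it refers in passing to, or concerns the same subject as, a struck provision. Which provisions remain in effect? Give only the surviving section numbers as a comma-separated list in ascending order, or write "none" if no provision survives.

Section 6 is struck. Section 1 mentions Section 6 but its own obligation stands independently of Section 6, so Section 1 is not affected. No other provision's operative terms depend on Section 6. Section 7 ties Section 1 and Section 4 together, but none of those is affected here; the remaining provisions continue in force under Section 7. Section 1, Section 2, Section 3, Section 4, Section 5, Section 7, and Section 8 remain in effect.

1, 2, 3, 4, 5, 7, 8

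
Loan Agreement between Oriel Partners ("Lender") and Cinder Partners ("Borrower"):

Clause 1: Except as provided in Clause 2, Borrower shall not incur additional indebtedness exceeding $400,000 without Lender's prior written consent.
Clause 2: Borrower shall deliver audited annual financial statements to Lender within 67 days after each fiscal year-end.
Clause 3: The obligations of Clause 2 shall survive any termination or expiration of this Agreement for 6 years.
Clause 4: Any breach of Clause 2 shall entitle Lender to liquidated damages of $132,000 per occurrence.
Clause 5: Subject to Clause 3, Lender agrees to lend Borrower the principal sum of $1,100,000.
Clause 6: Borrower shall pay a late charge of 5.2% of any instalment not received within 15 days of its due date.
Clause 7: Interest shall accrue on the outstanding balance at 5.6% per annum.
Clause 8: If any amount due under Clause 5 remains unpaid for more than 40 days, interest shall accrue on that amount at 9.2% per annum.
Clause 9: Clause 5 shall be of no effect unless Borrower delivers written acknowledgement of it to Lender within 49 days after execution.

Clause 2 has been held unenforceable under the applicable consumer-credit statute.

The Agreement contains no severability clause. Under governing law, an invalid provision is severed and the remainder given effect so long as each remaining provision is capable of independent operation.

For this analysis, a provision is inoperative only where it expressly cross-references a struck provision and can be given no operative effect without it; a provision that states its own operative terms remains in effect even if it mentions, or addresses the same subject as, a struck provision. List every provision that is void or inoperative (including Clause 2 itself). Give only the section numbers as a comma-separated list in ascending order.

Clause 2 is struck. Clause 3 has no operative effect of its own apart from Clause 2 and is therefore inoperative. The whole of Clause 4 is the liquidated-damages amount, defined by reference to Clause 2, so Clause 4 cannot stand once Clause 2 is removed. Clause 5 mentions Clause 3 but its own obligation stands independently of Clause 3, so Clause 5 is not affected. Although Clause 1 refers to Clause 2, its operative terms do not depend on Clause 2, so it remains in effect. Under the stated default rule, only provisions that cannot operate independently fall away; the rest are enforced. Clause 1, Clause 5, Clause 6, Clause 7, Clause 8, and Clause 9 remain in effect.

2, 3, 4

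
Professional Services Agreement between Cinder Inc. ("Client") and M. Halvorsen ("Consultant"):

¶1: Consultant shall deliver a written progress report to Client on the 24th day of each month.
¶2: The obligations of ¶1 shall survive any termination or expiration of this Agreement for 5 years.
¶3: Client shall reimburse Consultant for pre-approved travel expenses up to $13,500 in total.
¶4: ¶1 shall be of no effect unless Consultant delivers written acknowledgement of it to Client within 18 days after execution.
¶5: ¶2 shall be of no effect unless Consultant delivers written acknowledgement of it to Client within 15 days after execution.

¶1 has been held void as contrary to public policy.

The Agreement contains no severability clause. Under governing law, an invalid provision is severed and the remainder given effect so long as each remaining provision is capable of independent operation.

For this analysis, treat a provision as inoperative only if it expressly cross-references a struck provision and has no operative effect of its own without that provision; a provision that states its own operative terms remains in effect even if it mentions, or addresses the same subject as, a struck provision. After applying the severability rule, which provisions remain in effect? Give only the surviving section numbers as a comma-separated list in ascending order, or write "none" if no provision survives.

¶1 is struck. ¶2 operates only by reference to ¶1, so it falls with ¶1. ¶4 operates only by reference to ¶1, so it falls with ¶1. ¶5 has no operative effect of its own apart from ¶2 and is therefore inoperative. Under the stated default rule, only provisions that cannot operate independently fall away; the rest are enforced. Only ¶3 remains in effect.

3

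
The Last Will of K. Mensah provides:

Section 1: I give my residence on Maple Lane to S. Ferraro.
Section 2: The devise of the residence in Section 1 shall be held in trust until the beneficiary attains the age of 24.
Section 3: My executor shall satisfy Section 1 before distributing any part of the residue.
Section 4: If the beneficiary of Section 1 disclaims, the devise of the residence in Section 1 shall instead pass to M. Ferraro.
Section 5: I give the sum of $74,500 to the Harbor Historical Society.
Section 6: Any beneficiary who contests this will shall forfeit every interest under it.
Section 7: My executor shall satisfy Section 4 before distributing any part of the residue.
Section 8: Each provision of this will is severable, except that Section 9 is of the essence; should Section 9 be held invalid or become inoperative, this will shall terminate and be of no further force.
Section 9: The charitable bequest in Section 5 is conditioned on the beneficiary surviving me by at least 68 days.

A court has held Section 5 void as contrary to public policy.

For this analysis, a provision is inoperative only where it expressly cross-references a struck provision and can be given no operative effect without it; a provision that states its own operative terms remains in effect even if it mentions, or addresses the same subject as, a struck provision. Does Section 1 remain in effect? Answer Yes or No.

No

Section 5 is struck. Section 9 operates only by reference to Section 5, so it falls with Section 5. Section 8 makes Section 9 an essential term, and Section 9 has been rendered inoperative by the cascade; under Section 8, the entire will is therefore void. No provision of the will survives. Section 1 is among the inoperative provisions, so the answer is no.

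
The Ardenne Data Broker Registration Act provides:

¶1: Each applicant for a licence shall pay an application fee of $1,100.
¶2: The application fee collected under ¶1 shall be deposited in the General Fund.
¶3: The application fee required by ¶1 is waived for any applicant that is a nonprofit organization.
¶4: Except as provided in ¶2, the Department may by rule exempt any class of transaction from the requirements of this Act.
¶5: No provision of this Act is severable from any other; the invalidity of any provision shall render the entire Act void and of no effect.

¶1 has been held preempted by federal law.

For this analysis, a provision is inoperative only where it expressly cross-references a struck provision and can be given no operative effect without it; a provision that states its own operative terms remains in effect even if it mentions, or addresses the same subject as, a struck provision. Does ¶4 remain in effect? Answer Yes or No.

¶1 is struck. ¶2 operates only by reference to ¶1, so it falls with ¶1. ¶3 does nothing except set the nonprofit waiver of the application fee by reference to ¶1; with ¶1 gone it has no independent effect and is inoperative. ¶5 provides that the Act is not severable, so the invalidity of any one provision voids the entire Act. No provision of the Act survives. ¶4 is among the inoperative provisions, so the answer is no.

No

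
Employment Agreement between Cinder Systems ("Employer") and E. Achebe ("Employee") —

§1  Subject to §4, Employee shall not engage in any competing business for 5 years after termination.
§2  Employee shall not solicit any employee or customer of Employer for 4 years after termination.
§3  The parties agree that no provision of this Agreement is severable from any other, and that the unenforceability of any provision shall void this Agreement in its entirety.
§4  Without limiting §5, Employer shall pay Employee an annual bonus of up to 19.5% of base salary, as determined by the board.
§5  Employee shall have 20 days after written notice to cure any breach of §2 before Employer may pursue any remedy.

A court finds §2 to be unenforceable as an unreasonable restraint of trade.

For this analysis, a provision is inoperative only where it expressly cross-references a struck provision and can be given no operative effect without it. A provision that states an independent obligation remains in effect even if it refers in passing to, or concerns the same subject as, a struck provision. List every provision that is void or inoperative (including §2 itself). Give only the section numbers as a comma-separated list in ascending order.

1, 2, 3, 4, 5

§2 is struck. The only function of §5 is the cure period for breach of §2, so it cannot stand once §2 is removed. §3 provides that the Agreement is not severable, so the invalidity of any one provision voids the entire Agreement. No provision of the Agreement survives.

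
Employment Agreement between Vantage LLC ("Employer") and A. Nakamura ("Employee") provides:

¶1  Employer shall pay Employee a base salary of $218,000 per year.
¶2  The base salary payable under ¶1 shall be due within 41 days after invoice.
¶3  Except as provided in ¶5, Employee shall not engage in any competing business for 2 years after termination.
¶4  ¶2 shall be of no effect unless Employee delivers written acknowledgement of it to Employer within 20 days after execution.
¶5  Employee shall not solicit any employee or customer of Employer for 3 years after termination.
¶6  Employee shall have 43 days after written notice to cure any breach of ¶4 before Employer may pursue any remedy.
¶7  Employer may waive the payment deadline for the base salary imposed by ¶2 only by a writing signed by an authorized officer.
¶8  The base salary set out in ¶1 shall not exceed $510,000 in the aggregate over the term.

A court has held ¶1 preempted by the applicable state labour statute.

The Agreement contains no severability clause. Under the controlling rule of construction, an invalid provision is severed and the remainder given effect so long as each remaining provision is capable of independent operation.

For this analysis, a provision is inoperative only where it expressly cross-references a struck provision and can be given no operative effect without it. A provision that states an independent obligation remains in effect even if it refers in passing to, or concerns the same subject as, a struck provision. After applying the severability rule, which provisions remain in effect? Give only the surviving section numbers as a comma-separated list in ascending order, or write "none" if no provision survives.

3, 5

¶1 is struck. ¶2 operates only by reference to ¶1, so it falls with ¶1. ¶8 does nothing except set the aggregate cap on the base salary by reference to ¶1; with ¶1 gone it has no independent effect and is inoperative. The only function of ¶4 is the acknowledgement condition for ¶2, so it cannot stand once ¶2 is removed. ¶7 merely fixes the waiver condition for ¶2; with ¶2 gone it has nothing to operate on and falls away. The only function of ¶6 is the cure period for breach of ¶4, so it cannot stand once ¶4 is removed. With no severability clause, the stated default rule severs what cannot stand and enforces each remaining provision that can operate on its own. That leaves ¶3 and ¶5 in effect.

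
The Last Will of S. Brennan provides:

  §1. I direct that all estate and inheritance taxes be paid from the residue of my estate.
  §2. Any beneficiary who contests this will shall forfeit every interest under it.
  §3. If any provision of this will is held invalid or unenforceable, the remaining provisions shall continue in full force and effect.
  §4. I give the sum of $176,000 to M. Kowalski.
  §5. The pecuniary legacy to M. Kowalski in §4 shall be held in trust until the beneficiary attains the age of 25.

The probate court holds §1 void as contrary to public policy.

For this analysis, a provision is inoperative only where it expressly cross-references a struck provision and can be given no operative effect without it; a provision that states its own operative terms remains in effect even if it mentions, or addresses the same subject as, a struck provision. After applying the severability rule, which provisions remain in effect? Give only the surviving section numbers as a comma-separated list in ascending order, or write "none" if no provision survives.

§1 is struck. Nothing else in the will is defined by reference to §1. §3 is a severability clause and preserves every provision that can still be given independent effect. §2, §3, §4, and §5 remain in effect.

2, 3, 4, 5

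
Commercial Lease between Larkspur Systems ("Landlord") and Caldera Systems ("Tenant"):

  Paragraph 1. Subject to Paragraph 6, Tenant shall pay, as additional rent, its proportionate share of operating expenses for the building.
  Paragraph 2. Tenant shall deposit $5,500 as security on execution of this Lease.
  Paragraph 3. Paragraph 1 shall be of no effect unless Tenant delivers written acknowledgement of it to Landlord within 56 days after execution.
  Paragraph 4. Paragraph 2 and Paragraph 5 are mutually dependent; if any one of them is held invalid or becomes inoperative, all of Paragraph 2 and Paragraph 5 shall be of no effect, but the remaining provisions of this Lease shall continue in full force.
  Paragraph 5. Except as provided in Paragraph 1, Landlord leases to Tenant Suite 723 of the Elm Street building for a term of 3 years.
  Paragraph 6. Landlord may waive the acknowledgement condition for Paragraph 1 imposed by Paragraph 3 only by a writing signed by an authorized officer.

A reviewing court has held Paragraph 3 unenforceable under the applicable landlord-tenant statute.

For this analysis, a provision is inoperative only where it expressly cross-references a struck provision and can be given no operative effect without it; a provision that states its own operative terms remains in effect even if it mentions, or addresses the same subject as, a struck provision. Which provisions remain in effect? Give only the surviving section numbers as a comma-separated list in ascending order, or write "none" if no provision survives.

1, 2, 4, 5

Paragraph 3 is struck. Paragraph 6 operates only by reference to Paragraph 3, so it falls with Paragraph 3. Paragraph 1 mentions Paragraph 6 but its own obligation stands independently of Paragraph 6, so Paragraph 1 is not affected. Paragraph 4 ties Paragraph 2 and Paragraph 5 together, but none of those is affected here; the remaining provisions continue in force under Paragraph 4. Paragraph 1, Paragraph 2, Paragraph 4, and Paragraph 5 remain in effect.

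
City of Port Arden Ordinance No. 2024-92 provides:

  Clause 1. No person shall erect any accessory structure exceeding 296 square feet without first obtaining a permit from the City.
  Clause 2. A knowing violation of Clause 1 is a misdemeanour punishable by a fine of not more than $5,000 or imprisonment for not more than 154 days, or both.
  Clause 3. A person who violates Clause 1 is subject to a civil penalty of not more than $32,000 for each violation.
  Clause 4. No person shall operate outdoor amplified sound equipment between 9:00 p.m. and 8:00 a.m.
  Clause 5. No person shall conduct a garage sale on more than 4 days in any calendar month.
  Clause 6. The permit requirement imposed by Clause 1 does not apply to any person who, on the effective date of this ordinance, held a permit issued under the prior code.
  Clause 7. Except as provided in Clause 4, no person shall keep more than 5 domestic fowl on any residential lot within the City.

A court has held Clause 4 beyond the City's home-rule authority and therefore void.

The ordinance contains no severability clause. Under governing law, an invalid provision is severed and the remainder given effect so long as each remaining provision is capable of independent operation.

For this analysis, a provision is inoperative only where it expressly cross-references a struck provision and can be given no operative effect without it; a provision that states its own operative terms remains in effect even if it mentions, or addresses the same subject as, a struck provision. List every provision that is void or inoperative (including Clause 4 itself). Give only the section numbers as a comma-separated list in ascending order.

4

Clause 4 is struck. Although Clause 7 refers to Clause 4, its operative terms do not depend on Clause 4, so it remains in effect. Nothing else in the ordinance is defined by reference to Clause 4. With no severability clause, the stated default rule severs what cannot stand and enforces each remaining provision that can operate on its own. The provisions still in force are Clause 1, Clause 2, Clause 3, Clause 5, Clause 6, and Clause 7.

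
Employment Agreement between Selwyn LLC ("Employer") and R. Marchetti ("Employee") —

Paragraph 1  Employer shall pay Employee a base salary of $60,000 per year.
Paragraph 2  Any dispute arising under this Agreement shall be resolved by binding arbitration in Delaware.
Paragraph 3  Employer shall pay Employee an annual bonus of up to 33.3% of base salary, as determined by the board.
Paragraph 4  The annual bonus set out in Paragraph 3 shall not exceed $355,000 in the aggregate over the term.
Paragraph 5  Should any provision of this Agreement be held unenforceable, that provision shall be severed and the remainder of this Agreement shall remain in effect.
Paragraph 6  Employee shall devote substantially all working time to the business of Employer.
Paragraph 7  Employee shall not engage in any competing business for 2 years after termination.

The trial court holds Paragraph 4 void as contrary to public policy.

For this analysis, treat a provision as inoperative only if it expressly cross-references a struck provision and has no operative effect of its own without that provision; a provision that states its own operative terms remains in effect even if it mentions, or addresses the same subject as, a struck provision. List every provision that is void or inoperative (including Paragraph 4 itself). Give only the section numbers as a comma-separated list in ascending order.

Paragraph 4 is struck. No other provision's operative terms depend on Paragraph 4. Paragraph 5 is a severability clause and preserves every provision that can still be given independent effect. That leaves Paragraph 1, Paragraph 2, Paragraph 3, Paragraph 5, Paragraph 6, and Paragraph 7 in effect.

4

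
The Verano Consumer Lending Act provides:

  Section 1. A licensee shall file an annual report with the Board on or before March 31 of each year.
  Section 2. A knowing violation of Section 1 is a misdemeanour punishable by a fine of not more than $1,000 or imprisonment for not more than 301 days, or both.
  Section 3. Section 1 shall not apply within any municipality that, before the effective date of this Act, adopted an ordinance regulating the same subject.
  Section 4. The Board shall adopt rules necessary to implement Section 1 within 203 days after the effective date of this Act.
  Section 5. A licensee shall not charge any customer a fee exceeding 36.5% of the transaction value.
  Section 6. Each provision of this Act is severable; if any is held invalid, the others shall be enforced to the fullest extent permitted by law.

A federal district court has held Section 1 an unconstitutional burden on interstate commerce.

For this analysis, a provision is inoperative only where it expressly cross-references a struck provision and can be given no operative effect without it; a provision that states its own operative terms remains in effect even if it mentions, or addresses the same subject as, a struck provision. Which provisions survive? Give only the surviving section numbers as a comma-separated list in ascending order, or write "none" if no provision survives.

5, 6

Section 1 is struck. Section 2 has no operative effect of its own apart from Section 1 and is therefore inoperative. Section 3 merely fixes the local-preemption carve-out from Section 1; with Section 1 gone it has nothing to operate on and falls away. Section 4 merely fixes the rulemaking mandate for Section 1; with Section 1 gone it has nothing to operate on and falls away. Section 6 is a severability clause and preserves every provision that can still be given independent effect. The provisions still in force are Section 5 and Section 6.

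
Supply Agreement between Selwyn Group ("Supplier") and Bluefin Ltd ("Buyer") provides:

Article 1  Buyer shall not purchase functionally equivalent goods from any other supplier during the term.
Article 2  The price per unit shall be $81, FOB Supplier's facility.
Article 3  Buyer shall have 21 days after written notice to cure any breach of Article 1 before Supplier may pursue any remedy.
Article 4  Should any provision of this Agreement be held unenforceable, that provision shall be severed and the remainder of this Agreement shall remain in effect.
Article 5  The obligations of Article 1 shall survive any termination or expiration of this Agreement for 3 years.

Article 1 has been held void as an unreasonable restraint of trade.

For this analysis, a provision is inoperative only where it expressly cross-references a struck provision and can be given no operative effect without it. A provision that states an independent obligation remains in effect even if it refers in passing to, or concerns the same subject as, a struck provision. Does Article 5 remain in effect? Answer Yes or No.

Article 1 is struck. Article 3 merely fixes the cure period for breach of Article 1; with Article 1 gone it has nothing to operate on and falls away. Article 5 operates only by reference to Article 1, so it falls with Article 1. Under the severability clause in Article 4, the remaining provisions continue in force. That leaves Article 2 and Article 4 in effect. Article 5 is among the inoperative provisions, so the answer is no.

No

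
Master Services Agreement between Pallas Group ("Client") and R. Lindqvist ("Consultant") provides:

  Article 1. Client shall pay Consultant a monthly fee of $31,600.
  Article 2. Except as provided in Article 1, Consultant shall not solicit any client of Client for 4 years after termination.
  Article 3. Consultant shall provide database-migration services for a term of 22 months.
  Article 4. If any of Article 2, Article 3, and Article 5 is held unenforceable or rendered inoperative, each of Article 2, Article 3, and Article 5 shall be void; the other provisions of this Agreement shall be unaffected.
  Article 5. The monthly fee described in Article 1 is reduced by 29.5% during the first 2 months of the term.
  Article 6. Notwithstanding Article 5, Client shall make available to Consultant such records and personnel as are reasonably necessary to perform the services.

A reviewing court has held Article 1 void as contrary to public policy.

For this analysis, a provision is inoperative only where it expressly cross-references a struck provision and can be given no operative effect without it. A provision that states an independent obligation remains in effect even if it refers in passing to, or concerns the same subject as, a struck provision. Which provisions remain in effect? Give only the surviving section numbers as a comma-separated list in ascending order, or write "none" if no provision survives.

Article 1 is struck. Article 5 operates only by reference to Article 1, so it falls with Article 1. Article 6 mentions Article 5 but its own obligation stands independently of Article 5, so Article 6 is not affected. Article 4 declares Article 2, Article 3, and Article 5 mutually dependent; since one of them has fallen, all of them are of no effect. That brings down Article 2 and Article 3 as well. The remainder continues in force under Article 4. The provisions still in force are Article 4 and Article 6.

4, 6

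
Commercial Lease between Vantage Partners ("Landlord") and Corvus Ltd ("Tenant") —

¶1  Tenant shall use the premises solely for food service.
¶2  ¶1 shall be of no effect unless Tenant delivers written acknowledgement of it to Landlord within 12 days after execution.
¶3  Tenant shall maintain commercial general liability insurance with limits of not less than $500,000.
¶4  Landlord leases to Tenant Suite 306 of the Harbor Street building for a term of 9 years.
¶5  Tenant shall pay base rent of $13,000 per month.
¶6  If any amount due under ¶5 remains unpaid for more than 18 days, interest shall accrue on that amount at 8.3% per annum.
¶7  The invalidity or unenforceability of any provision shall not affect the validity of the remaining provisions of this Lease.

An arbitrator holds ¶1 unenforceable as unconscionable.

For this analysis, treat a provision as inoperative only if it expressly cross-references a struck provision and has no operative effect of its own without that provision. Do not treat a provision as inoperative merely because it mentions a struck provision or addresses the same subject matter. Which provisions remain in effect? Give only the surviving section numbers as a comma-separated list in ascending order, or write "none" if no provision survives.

¶1 is struck. ¶2 merely fixes the acknowledgement condition for ¶1; with ¶1 gone it has nothing to operate on and falls away. ¶7 is a severability clause and preserves every provision that can still be given independent effect. ¶3, ¶4, ¶5, ¶6, and ¶7 remain in effect.

3, 4, 5, 6, 7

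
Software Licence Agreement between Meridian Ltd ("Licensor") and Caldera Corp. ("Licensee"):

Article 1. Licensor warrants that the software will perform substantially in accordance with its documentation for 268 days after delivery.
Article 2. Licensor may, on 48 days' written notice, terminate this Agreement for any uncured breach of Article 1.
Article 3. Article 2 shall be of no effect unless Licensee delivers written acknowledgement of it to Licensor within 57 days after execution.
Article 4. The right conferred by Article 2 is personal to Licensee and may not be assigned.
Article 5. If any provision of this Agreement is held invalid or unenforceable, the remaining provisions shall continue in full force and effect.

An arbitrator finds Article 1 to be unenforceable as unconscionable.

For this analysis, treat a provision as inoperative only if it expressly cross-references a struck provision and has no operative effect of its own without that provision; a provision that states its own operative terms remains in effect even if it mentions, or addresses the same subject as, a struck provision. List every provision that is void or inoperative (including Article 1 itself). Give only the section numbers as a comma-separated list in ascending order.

1, 2, 3, 4

Article 1 is struck. Article 2 merely fixes the termination right for breach of Article 1; with Article 1 gone it has nothing to operate on and falls away. Article 3 has no operative effect of its own apart from Article 2 and is therefore inoperative. Article 4 has no operative effect of its own apart from Article 2 and is therefore inoperative. Article 5 is a severability clause and preserves every provision that can still be given independent effect. Only Article 5 remains in effect.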